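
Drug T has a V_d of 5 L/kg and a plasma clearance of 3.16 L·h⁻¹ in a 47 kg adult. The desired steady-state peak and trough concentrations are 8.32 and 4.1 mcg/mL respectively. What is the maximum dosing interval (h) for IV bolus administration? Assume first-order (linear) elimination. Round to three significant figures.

Vd = 5 L/kg × 47 kg = 235.0 L
k = CL / Vd = 3.160 / 235.0 = 0.01345 h⁻¹
Between IV bolus doses, concentration decays as C = C₀·e^(−kτ), so C_peak/C_trough = e^(kτ).
τ_max = ln(C_peak/C_trough) / k = ln(8.32/4.1) / 0.01345 = 0.7077 / 0.01345 = 52.62 h

52.6 h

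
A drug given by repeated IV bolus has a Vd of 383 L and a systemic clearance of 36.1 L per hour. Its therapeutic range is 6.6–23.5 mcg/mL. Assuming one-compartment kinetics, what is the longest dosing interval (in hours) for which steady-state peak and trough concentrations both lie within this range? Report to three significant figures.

k = CL / Vd = 36.10 / 383.0 = 0.09426 h⁻¹
Between IV bolus doses, concentration decays as C = C₀·e^(−kτ), so C_peak/C_trough = e^(kτ).
τ_max = ln(C_peak/C_trough) / k = ln(23.5/6.6) / 0.09426 = 1.270 / 0.09426 = 13.47 h

13.5 h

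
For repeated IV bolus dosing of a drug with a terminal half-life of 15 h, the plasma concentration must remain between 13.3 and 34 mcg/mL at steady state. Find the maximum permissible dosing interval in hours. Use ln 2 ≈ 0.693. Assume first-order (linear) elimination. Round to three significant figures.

k = 0.693 / t½ = 0.693 / 15 = 0.04620 h⁻¹
Between IV bolus doses, concentration decays as C = C₀·e^(−kτ), so C_peak/C_trough = e^(kτ).
τ_max = ln(C_peak/C_trough) / k = ln(34/13.3) / 0.04620 = 0.9386 / 0.04620 = 20.32 h

20.3 h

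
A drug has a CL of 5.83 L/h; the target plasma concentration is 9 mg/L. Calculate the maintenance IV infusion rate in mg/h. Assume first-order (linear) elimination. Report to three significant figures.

52.5 mg/h

R₀ = 5.830 × 9 = 52.47 mg/h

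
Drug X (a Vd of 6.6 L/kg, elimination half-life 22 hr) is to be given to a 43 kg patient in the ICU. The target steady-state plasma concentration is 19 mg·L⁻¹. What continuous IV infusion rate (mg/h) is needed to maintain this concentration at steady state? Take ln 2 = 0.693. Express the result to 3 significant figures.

170 mg/h

Vd(total) = 43 kg × 6.6 L/kg = 283.8 L
CL = ln 2 · Vd / t½ = 0.693 × 283.8 / 22 = 8.940 L/h
Infusion rate = CL × Css = 8.940 × 19 = 169.9 mg/h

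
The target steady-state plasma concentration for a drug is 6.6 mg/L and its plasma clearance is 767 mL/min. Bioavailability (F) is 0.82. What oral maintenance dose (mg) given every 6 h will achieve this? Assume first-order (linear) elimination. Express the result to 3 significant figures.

CL = 767 mL/min = 767 × 0.06 = 46.02 L/h
D = CL × Css × τ / F = 46.02 × 6.6 × 6 / 0.82 = 2222 mg

2220 mg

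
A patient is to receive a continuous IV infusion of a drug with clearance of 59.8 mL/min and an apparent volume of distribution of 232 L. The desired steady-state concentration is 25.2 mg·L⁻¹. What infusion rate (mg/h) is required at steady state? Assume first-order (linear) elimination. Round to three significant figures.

90.4 mg/h

CL = 59.8 mL/min × 60/1000 = 3.588 L/h
Maintenance depends on clearance, not Vd — rate in must match rate out.
Rate = CL × Css = 3.588 × 25.2 = 90.42 mg/h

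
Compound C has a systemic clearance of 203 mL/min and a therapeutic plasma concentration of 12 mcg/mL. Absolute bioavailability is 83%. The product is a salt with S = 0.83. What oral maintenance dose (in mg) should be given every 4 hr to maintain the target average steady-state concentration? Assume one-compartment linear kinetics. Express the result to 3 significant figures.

849 mg

CL = 203 mL/min = 203 × 0.06 = 12.18 L/h
D = CL × Css × τ / F / S = 12.18 × 12 × 4 / 0.83 / 0.83 = 848.7 mg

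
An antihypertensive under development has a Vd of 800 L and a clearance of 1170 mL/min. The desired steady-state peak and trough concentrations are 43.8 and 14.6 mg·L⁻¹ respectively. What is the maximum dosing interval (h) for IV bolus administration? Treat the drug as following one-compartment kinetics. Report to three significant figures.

Convert clearance: 1170 mL/min × 60 min/h ÷ 1000 mL/L = 70.20 L/h
k = CL / Vd = 70.20 / 800.0 = 0.08775 h⁻¹
Between IV bolus doses, concentration decays as C = C₀·e^(−kτ), so C_peak/C_trough = e^(kτ).
τ_max = ln(C_peak/C_trough) / k = ln(43.8/14.6) / 0.08775 = 1.099 / 0.08775 = 12.52 h

12.5 h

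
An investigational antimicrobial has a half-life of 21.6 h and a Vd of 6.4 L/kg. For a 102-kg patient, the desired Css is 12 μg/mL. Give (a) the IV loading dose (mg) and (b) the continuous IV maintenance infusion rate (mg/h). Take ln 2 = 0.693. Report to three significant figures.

(a) 7830 mg; (b) 251 mg/h

Vd = 6.4 L/kg × 102 kg = 652.8 L
LD = Vd × C = 652.8 × 12 = 7834 mg
CL = 0.693 × Vd / t½ = 0.693 × 652.8 / 21.6 = 20.94 L/h
Infusion rate = CL × Css = 20.94 × 12 = 251.3 mg/h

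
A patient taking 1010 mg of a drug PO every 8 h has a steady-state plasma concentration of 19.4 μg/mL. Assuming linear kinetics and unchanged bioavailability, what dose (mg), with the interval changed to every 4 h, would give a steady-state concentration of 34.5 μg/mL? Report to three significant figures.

With linear kinetics, Css is proportional to dose rate (D/τ) at fixed clearance.
D₂ = D₁ × (Css,target / Css,current) × (τ₂/τ₁) = 1010 × (34.5/19.4) × (4/8) = 898.1 mg

898 mg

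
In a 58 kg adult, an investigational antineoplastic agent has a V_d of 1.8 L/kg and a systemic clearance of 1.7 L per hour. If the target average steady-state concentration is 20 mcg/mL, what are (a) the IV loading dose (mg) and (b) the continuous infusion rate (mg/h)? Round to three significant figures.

(a) 2090 mg; (b) 34.0 mg/h

Vd = 1.8 L/kg × 58 kg = 104.4 L
LD = Vd · C_target = 104.4 × 20 = 2088 mg
Maintenance: replace elimination → rate = CL × Css = 1.700 × 20 = 34.00 mg/h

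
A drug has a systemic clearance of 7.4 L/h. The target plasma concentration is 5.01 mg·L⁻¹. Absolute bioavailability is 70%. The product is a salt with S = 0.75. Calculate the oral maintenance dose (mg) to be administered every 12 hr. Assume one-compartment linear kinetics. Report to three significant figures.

At steady state, dose per interval replaces the amount cleared in that interval: F·S·D/τ = CL·Css.
D = CL × Css × τ / F / S = 7.400 × 5.01 × 12 / 0.7 / 0.75 = 847.4 mg

847 mg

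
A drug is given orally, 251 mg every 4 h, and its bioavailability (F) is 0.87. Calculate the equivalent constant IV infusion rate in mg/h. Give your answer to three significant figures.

54.6 mg/h

Equivalent systemic input: infusion rate = F·D/τ.
Rate = 0.87 × 251 / 4 = 54.59 mg/h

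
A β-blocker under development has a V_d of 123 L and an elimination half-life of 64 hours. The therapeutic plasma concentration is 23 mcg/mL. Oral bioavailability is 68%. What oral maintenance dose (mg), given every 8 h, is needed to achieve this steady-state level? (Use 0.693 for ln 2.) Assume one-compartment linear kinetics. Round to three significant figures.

360 mg

CL = ln 2 · Vd / t½ = 0.693 × 123.0 / 64 = 1.332 L/h
D = CL × Css × τ / F = 1.332 × 23 × 8 / 0.68 = 360.4 mg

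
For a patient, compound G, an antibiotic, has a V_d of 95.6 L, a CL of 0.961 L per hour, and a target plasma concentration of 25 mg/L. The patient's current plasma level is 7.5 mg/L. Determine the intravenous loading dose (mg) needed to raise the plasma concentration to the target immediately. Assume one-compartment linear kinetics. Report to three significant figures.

1670 mg

Concentration deficit ΔC = 25 − 7.5 = 17.50 mg/L
LD = Vd × ΔC = 95.60 × 17.50 = 1673 mg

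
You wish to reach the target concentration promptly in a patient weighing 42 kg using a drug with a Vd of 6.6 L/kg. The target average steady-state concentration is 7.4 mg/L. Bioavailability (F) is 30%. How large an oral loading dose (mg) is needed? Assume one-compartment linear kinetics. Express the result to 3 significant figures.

6840 mg

Total Vd = 6.6 × 42 = 277.2 L
The loading dose fills Vd to the target concentration.
LD = Vd × C / F = 277.2 × 7.400 / 0.3 = 6838 mg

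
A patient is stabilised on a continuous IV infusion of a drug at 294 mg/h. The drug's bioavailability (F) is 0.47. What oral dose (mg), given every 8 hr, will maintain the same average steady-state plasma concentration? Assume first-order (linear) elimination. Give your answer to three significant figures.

To maintain the same Css, the systemic dosing rate must be unchanged: F·D/τ = infusion rate.
D = rate × τ / F = 294 × 8 / 0.47 = 5004 mg

5000 mg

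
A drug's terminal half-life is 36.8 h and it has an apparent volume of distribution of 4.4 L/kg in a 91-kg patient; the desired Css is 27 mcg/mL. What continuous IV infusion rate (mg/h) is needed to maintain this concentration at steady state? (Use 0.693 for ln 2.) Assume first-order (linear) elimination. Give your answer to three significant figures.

Total Vd = 4.4 × 91 = 400.4 L
k = 0.693/36.8 = 0.01883 h⁻¹, so CL = k·Vd = 0.01883 × 400.4 = 7.540 L/h
Infusion rate = CL × Css = 7.540 × 27 = 203.6 mg/h

204 mg/h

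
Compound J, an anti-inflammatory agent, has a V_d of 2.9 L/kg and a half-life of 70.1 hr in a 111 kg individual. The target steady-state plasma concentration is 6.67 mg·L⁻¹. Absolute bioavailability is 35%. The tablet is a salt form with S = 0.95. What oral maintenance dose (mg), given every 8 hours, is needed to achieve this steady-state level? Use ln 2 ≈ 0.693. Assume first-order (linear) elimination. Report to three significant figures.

Total Vd = 2.9 × 111 = 321.9 L
CL = ln 2 · Vd / t½ = 0.693 × 321.9 / 70.1 = 3.182 L/h
D = CL × Css × τ / F / S = 3.182 × 6.67 × 8 / 0.35 / 0.95 = 510.7 mg

511 mg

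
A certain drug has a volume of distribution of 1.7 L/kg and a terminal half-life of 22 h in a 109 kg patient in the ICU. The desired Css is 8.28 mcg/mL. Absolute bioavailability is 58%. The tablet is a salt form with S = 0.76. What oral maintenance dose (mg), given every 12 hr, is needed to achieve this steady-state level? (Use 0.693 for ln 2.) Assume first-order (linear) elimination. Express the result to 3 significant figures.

1320 mg

Vd(total) = 109 kg × 1.7 L/kg = 185.3 L
CL = ln 2 · Vd / t½ = 0.693 × 185.3 / 22 = 5.837 L/h
D = CL × Css × τ / F / S = 5.837 × 8.28 × 12 / 0.58 / 0.76 = 1316 mg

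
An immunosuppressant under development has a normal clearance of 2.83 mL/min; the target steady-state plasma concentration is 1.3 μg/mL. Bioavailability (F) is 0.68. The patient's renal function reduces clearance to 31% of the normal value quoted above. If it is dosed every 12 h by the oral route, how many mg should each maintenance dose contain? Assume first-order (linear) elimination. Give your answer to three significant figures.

CL = 2.83 mL/min × 60/1000 = 0.1698 L/h
Patient clearance = 0.31 × 0.1698 = 0.05264 L/h
D = CL × Css × τ / F = 0.05264 × 1.3 × 12 / 0.68 = 1.208 mg

1.21 mg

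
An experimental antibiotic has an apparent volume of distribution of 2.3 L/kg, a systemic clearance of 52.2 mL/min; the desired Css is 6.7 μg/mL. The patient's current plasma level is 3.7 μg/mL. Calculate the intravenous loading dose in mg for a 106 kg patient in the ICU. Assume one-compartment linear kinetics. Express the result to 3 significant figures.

731 mg

Vd = 2.3 L/kg × 106 kg = 243.8 L
LD is governed by Vd — clearance does not enter the loading-dose calculation.
Concentration deficit ΔC = 6.7 − 3.7 = 3.000 mg/L
LD = Vd × ΔC = 243.8 × 3.000 = 731.4 mg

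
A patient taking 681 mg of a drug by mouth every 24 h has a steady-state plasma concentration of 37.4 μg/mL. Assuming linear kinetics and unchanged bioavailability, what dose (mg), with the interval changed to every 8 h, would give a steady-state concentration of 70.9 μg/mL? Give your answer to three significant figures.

With linear kinetics, Css is proportional to dose rate (D/τ) at fixed clearance.
D₂ = D₁ × (Css,target / Css,current) × (τ₂/τ₁) = 681 × (70.9/37.4) × (8/24) = 430.3 mg

430 mg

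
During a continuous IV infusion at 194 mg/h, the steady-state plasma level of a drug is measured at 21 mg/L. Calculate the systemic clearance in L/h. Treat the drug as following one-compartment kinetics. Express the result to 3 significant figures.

At steady state, infusion rate = CL × Css, so CL = rate / Css.
CL = 194 / 21 = 9.238 L/h

9.24 L/h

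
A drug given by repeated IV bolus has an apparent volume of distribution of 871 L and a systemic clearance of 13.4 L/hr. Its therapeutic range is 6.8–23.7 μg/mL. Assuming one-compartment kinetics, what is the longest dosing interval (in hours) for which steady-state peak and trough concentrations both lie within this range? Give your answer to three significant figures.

81.2 h

k = CL / Vd = 13.40 / 871.0 = 0.01538 h⁻¹
Between IV bolus doses, concentration decays as C = C₀·e^(−kτ), so C_peak/C_trough = e^(kτ).
τ_max = ln(C_peak/C_trough) / k = ln(23.7/6.8) / 0.01538 = 1.249 / 0.01538 = 81.21 h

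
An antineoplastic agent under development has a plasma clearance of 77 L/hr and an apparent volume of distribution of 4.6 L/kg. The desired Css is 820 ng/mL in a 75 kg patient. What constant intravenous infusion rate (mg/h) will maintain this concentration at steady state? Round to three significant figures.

C = 820 ng/mL = 0.8200 mg/L
R₀ = 77.00 × 0.82 = 63.14 mg/h

63.1 mg/h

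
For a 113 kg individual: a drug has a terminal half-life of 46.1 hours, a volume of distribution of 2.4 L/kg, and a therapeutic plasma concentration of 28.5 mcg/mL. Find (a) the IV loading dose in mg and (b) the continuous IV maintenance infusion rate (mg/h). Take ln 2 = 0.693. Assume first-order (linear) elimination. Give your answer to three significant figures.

Vd(total) = 113 kg × 2.4 L/kg = 271.2 L
LD = Vd × C = 271.2 × 28.5 = 7729 mg
CL = 0.693 × Vd / t½ = 0.693 × 271.2 / 46.1 = 4.077 L/h
Infusion rate = CL × Css = 4.077 × 28.5 = 116.2 mg/h

(a) 7730 mg; (b) 116 mg/h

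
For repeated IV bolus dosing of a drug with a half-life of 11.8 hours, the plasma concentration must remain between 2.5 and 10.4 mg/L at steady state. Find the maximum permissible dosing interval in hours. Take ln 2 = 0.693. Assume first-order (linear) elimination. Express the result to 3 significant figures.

k = 0.693 / t½ = 0.693 / 11.8 = 0.05873 h⁻¹
Between IV bolus doses, concentration decays as C = C₀·e^(−kτ), so C_peak/C_trough = e^(kτ).
τ_max = ln(C_peak/C_trough) / k = ln(10.4/2.5) / 0.05873 = 1.426 / 0.05873 = 24.28 h

24.3 h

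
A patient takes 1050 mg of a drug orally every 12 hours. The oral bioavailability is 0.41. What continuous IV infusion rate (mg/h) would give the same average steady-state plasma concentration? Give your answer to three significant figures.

Equivalent systemic input: infusion rate = F·D/τ.
Rate = 0.41 × 1050 / 12 = 35.88 mg/h

35.9 mg/h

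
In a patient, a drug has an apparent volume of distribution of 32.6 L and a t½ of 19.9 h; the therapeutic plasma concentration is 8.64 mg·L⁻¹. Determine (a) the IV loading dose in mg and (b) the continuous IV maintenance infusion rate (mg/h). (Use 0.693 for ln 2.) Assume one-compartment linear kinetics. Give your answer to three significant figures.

(a) 282 mg; (b) 9.81 mg/h

LD = Vd × C = 32.60 × 8.64 = 281.7 mg
CL = 0.693 × Vd / t½ = 0.693 × 32.60 / 19.9 = 1.135 L/h
Infusion rate = CL × Css = 1.135 × 8.64 = 9.806 mg/h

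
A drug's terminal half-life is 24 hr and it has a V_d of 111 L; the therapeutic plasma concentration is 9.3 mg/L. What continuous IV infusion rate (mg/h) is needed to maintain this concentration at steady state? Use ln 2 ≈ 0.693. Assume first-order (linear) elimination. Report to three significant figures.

k = 0.693/24 = 0.02888 h⁻¹, so CL = k·Vd = 0.02888 × 111.0 = 3.206 L/h
Infusion rate = CL × Css = 3.206 × 9.3 = 29.82 mg/h

29.8 mg/h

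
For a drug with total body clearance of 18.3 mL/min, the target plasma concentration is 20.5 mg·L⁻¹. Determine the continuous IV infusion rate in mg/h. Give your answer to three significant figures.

Convert clearance: 18.3 mL/min × 60 min/h ÷ 1000 mL/L = 1.098 L/h
R₀ = 1.098 × 20.5 = 22.51 mg/h

22.5 mg/h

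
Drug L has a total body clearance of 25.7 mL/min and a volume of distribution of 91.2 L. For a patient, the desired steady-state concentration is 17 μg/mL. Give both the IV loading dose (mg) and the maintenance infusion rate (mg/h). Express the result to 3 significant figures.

Loading: fill Vd to C_target → 91.20 L × 17 mg/L = 1550 mg
CL = 25.7 mL/min × 60/1000 = 1.542 L/h
Maintenance: replace elimination → rate = CL × Css = 1.542 × 17 = 26.21 mg/h

(a) 1550 mg; (b) 26.2 mg/h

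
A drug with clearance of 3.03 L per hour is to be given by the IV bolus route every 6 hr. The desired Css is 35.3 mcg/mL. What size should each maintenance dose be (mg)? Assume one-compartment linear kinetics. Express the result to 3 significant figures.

D = CL × Css × τ = 3.030 × 35.3 × 6 = 641.8 mg

642 mg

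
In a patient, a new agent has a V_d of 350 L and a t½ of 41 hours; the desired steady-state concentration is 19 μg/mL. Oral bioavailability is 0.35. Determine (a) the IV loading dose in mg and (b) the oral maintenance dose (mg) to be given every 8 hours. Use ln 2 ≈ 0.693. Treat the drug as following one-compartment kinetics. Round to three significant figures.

LD = Vd × C = 350.0 × 19 = 6650 mg
CL = 0.693 × Vd / t½ = 0.693 × 350.0 / 41 = 5.916 L/h
D = CL × Css × τ / F = 5.916 × 19 × 8 / 0.35 = 2569 mg

(a) 6650 mg; (b) 2570 mg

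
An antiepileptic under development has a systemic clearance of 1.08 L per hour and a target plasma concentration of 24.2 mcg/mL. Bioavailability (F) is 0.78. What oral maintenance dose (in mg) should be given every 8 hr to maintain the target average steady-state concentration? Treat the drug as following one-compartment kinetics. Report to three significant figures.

268 mg

At steady state, dose per interval replaces the amount cleared in that interval: F·D/τ = CL·Css.
D = CL × Css × τ / F = 1.080 × 24.2 × 8 / 0.78 = 268.1 mg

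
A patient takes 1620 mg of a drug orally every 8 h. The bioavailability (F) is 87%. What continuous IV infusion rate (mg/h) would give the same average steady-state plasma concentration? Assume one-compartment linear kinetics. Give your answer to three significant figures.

Equivalent systemic input: infusion rate = F·D/τ.
Rate = 0.87 × 1620 / 8 = 176.2 mg/h

176 mg/h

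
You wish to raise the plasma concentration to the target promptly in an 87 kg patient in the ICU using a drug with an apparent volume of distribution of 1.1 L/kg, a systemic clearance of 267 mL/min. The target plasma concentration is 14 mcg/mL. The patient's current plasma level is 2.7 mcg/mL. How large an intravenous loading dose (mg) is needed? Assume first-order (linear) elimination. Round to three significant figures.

1080 mg

Vd = 1.1 L/kg × 87 kg = 95.70 L
Concentration deficit ΔC = 14 − 2.7 = 11.30 mg/L
LD = Vd × ΔC = 95.70 × 11.30 = 1081 mg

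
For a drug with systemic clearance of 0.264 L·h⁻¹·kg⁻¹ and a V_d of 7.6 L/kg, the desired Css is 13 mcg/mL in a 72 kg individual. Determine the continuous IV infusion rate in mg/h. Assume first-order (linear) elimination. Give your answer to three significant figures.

247 mg/h

CL = 0.264 L·h⁻¹·kg⁻¹ × 72 kg = 19.01 L/h
Rate = CL × Css = 19.01 × 13 = 247.1 mg/h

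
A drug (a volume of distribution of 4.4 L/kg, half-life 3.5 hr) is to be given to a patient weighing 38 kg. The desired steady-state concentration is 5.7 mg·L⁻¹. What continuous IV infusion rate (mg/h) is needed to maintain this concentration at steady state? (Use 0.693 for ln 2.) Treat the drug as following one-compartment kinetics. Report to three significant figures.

189 mg/h

Total Vd = 4.4 × 38 = 167.2 L
CL = 0.693 × Vd / t½ = 0.693 × 167.2 / 3.5 = 33.11 L/h
Infusion rate = CL × Css = 33.11 × 5.7 = 188.7 mg/h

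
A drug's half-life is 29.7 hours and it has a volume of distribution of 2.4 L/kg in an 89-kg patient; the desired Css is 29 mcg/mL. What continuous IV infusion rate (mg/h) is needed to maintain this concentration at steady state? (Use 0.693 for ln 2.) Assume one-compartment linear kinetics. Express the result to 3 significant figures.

145 mg/h

Vd = 2.4 L/kg × 89 kg = 213.6 L
k = 0.693/29.7 = 0.02333 h⁻¹, so CL = k·Vd = 0.02333 × 213.6 = 4.983 L/h
Infusion rate = CL × Css = 4.983 × 29 = 144.5 mg/h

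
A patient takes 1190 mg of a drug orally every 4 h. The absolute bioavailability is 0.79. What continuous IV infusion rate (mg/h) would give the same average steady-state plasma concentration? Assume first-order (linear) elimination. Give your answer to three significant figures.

Equivalent systemic input: infusion rate = F·D/τ.
Rate = 0.79 × 1190 / 4 = 235.0 mg/h

235 mg/h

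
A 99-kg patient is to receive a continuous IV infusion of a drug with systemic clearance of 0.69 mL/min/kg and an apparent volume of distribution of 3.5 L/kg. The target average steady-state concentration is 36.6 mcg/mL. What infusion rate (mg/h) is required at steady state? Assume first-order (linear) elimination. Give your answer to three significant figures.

150 mg/h

CL = 0.69 mL/min/kg × 99 kg = 68.31 mL/min = 68.31 × 60/1000 = 4.099 L/h
R₀ = 4.099 × 36.6 = 150.0 mg/h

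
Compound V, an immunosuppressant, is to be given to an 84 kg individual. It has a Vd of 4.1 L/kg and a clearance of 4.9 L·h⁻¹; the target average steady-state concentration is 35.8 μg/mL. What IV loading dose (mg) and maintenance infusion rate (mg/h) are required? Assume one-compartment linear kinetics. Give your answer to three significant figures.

(a) 12300 mg; (b) 175 mg/h

Vd = 4.1 L/kg × 84 kg = 344.4 L
Loading: fill Vd to C_target → 344.4 L × 35.8 mg/L = 12330 mg
Maintenance infusion rate = CL × Css = 4.900 × 35.8 = 175.4 mg/h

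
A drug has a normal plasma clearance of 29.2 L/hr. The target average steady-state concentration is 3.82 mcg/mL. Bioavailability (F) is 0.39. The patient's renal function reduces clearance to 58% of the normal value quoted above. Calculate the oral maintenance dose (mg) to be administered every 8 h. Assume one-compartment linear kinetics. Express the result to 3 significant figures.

Patient clearance = 0.58 × 29.20 = 16.94 L/h
D = CL × Css × τ / F = 16.94 × 3.82 × 8 / 0.39 = 1327 mg

1330 mg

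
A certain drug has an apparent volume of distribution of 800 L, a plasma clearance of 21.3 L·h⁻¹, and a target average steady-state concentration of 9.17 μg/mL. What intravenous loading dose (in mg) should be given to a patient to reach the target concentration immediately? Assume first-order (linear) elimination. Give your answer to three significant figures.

7340 mg

LD = Vd × C = 800.0 × 9.170 = 7336 mg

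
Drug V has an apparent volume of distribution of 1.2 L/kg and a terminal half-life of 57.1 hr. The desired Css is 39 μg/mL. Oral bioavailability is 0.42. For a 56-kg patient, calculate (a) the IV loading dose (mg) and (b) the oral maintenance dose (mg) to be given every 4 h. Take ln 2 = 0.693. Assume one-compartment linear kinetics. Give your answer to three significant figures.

Total Vd = 1.2 × 56 = 67.20 L
LD = Vd × C = 67.20 × 39 = 2621 mg
CL = 0.693 × Vd / t½ = 0.693 × 67.20 / 57.1 = 0.8156 L/h
D = CL × Css × τ / F = 0.8156 × 39 × 4 / 0.42 = 302.9 mg

(a) 2620 mg; (b) 303 mg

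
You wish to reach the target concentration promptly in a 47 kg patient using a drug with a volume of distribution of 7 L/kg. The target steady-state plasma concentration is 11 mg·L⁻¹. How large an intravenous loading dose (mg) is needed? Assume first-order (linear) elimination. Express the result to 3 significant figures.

3620 mg

Vd = 7 L/kg × 47 kg = 329.0 L
LD = Vd × C = 329.0 × 11.00 = 3619 mg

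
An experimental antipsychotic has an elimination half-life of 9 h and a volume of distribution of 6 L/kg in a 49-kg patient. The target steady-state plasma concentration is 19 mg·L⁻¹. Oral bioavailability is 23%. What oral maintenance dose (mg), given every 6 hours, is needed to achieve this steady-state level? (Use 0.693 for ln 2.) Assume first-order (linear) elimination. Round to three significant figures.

Vd = 6 L/kg × 49 kg = 294.0 L
CL = 0.693 × Vd / t½ = 0.693 × 294.0 / 9 = 22.64 L/h
D = CL × Css × τ / F = 22.64 × 19 × 6 / 0.23 = 11220 mg

11200 mg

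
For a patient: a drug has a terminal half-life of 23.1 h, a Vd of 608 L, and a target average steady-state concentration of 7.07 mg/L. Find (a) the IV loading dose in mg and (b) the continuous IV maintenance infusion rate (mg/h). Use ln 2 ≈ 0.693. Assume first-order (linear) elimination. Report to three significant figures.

LD = Vd × C = 608.0 × 7.07 = 4299 mg
CL = 0.693 × Vd / t½ = 0.693 × 608.0 / 23.1 = 18.24 L/h
Infusion rate = CL × Css = 18.24 × 7.07 = 129.0 mg/h

(a) 4300 mg; (b) 129 mg/h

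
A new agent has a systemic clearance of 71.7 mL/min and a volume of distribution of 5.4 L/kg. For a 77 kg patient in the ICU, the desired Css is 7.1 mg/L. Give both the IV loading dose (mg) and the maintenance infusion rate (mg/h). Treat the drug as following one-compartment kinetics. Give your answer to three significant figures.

(a) 2950 mg; (b) 30.5 mg/h

Vd(total) = 77 kg × 5.4 L/kg = 415.8 L
LD = Vd · C_target = 415.8 × 7.1 = 2952 mg
Convert clearance: 71.7 mL/min × 60 min/h ÷ 1000 mL/L = 4.302 L/h
Maintenance: replace elimination → rate = CL × Css = 4.302 × 7.1 = 30.54 mg/h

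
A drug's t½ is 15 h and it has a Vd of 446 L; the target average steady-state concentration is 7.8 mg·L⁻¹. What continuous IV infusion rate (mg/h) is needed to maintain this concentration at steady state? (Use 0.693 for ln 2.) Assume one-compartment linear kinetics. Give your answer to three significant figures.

k = 0.693/15 = 0.04620 h⁻¹, so CL = k·Vd = 0.04620 × 446.0 = 20.61 L/h
Infusion rate = CL × Css = 20.61 × 7.8 = 160.8 mg/h

161 mg/h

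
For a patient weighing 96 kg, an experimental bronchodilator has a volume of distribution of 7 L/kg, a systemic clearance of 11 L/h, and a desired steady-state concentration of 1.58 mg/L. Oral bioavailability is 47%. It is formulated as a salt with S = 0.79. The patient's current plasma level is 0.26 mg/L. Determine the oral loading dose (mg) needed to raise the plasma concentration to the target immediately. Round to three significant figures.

2390 mg

Vd = 7 L/kg × 96 kg = 672.0 L
Concentration deficit ΔC = 1.58 − 0.26 = 1.320 mg/L
LD = Vd × ΔC / F / S = 672.0 × 1.320 / 0.47 / 0.79 = 2389 mg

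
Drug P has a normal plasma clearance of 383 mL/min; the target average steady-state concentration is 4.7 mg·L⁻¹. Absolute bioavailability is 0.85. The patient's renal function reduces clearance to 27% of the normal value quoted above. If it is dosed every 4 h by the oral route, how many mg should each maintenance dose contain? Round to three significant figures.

137 mg

CL = 383 mL/min × 60/1000 = 22.98 L/h
Patient clearance = 0.27 × 22.98 = 6.205 L/h
At steady state, dose per interval replaces the amount cleared in that interval: F·D/τ = CL·Css.
D = CL × Css × τ / F = 6.205 × 4.7 × 4 / 0.85 = 137.2 mg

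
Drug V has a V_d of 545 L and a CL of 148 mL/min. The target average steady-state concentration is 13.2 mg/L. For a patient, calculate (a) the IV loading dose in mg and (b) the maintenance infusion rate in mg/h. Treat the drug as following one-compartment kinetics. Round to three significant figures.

(a) 7190 mg; (b) 117 mg/h

Loading: fill Vd to C_target → 545.0 L × 13.2 mg/L = 7194 mg
CL = 148 mL/min × 60/1000 = 8.880 L/h
Maintenance: replace elimination → rate = CL × Css = 8.880 × 13.2 = 117.2 mg/h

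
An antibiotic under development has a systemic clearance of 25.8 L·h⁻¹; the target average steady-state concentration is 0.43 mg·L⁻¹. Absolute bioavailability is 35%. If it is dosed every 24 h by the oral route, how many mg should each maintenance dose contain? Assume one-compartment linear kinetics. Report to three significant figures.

761 mg

At steady state, dose per interval replaces the amount cleared in that interval: F·D/τ = CL·Css.
D = CL × Css × τ / F = 25.80 × 0.43 × 24 / 0.35 = 760.7 mg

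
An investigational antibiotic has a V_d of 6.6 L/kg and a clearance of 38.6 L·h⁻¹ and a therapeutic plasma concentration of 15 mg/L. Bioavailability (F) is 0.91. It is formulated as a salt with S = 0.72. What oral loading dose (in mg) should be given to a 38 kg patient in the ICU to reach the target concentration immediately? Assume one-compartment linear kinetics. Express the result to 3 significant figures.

Vd(total) = 38 kg × 6.6 L/kg = 250.8 L
LD is governed by Vd — clearance does not enter the loading-dose calculation.
LD = Vd × C / F / S = 250.8 × 15.00 / 0.91 / 0.72 = 5742 mg

5740 mg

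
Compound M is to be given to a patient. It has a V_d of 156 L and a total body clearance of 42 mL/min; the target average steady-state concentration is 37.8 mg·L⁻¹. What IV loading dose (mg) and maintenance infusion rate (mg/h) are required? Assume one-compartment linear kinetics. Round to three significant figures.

(a) 5900 mg; (b) 95.3 mg/h

LD = Vd · C_target = 156.0 × 37.8 = 5897 mg
Convert clearance: 42 mL/min × 60 min/h ÷ 1000 mL/L = 2.520 L/h
Maintenance: replace elimination → rate = CL × Css = 2.520 × 37.8 = 95.26 mg/h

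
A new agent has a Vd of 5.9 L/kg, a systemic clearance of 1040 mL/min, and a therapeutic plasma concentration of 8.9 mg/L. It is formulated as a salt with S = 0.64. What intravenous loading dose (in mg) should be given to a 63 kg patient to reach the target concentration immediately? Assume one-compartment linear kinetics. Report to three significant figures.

5170 mg

Vd(total) = 63 kg × 5.9 L/kg = 371.7 L
LD = Vd × C / S = 371.7 × 8.900 / 0.64 = 5169 mg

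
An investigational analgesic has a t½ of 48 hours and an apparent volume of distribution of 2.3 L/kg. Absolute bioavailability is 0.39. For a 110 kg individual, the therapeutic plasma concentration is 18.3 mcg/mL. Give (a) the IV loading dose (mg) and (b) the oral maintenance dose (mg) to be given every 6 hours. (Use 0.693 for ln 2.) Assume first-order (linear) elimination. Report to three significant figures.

(a) 4630 mg; (b) 1030 mg

Vd(total) = 110 kg × 2.3 L/kg = 253.0 L
LD = Vd × C = 253.0 × 18.3 = 4630 mg
CL = 0.693 × Vd / t½ = 0.693 × 253.0 / 48 = 3.653 L/h
D = CL × Css × τ / F = 3.653 × 18.3 × 6 / 0.39 = 1028 mg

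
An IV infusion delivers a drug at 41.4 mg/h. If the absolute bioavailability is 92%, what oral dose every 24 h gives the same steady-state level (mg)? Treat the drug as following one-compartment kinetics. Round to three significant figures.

1080 mg

To maintain the same Css, the systemic dosing rate must be unchanged: F·D/τ = infusion rate.
D = rate × τ / F = 41.4 × 24 / 0.92 = 1080 mg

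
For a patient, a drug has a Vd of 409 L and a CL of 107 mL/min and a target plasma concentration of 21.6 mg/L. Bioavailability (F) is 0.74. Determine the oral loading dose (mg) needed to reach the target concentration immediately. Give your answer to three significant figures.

11900 mg

LD = Vd × C / F = 409.0 × 21.60 / 0.74 = 11940 mg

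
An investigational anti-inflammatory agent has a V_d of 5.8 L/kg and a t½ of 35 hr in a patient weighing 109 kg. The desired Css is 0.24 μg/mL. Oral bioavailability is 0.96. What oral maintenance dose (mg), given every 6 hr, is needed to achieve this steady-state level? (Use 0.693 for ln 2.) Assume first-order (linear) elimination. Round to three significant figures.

Total Vd = 5.8 × 109 = 632.2 L
k = 0.693/35 = 0.01980 h⁻¹, so CL = k·Vd = 0.01980 × 632.2 = 12.52 L/h
D = CL × Css × τ / F = 12.52 × 0.24 × 6 / 0.96 = 18.78 mg

18.8 mg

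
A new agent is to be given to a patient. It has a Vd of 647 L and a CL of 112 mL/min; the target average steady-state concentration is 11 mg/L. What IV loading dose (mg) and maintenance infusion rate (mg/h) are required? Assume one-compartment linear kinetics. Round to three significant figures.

Loading: fill Vd to C_target → 647.0 L × 11 mg/L = 7117 mg
Convert clearance: 112 mL/min × 60 min/h ÷ 1000 mL/L = 6.720 L/h
Maintenance: replace elimination → rate = CL × Css = 6.720 × 11 = 73.92 mg/h

(a) 7120 mg; (b) 73.9 mg/h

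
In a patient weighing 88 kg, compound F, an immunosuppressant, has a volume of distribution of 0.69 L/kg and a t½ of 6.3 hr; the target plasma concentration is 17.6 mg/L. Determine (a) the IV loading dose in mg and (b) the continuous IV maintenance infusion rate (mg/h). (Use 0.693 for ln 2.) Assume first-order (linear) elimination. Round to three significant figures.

Total Vd = 0.69 × 88 = 60.72 L
LD = Vd × C = 60.72 × 17.6 = 1069 mg
CL = 0.693 × Vd / t½ = 0.693 × 60.72 / 6.3 = 6.679 L/h
Infusion rate = CL × Css = 6.679 × 17.6 = 117.6 mg/h

(a) 1070 mg; (b) 118 mg/h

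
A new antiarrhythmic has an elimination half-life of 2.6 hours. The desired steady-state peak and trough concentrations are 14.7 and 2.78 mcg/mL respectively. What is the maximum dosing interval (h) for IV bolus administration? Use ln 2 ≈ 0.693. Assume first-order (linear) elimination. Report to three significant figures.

k = 0.693 / t½ = 0.693 / 2.6 = 0.2665 h⁻¹
Between IV bolus doses, concentration decays as C = C₀·e^(−kτ), so C_peak/C_trough = e^(kτ).
τ_max = ln(C_peak/C_trough) / k = ln(14.7/2.78) / 0.2665 = 1.665 / 0.2665 = 6.248 h

6.25 h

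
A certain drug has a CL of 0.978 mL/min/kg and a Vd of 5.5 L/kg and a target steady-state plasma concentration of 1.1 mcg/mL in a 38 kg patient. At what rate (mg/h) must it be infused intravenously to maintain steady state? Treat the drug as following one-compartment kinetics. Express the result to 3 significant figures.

2.45 mg/h

CL = 0.978 mL/min/kg × 38 kg = 37.16 mL/min = 37.16 × 60/1000 = 2.230 L/h
R₀ = 2.230 × 1.1 = 2.453 mg/h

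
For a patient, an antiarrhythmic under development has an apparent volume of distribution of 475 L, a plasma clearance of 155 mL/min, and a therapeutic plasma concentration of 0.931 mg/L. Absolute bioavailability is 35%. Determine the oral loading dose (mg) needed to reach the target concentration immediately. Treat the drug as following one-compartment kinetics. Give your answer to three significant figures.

1260 mg

Loading dose depends on Vd (not clearance): it fills the distribution volume.
LD = Vd × C / F = 475.0 × 0.9310 / 0.35 = 1264 mg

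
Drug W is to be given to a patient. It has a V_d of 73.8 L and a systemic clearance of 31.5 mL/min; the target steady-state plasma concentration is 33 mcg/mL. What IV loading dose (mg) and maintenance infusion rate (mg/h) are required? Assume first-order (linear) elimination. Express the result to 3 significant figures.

(a) 2440 mg; (b) 62.4 mg/h

Loading dose = Vd × C = 73.80 × 33 = 2435 mg
Convert clearance: 31.5 mL/min × 60 min/h ÷ 1000 mL/L = 1.890 L/h
Maintenance infusion rate = CL × Css = 1.890 × 33 = 62.37 mg/h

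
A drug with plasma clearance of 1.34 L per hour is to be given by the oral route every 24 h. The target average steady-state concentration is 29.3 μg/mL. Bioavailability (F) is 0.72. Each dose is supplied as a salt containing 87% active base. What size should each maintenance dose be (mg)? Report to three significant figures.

At steady state, dose per interval replaces the amount cleared in that interval: F·S·D/τ = CL·Css.
D = CL × Css × τ / F / S = 1.340 × 29.3 × 24 / 0.72 / 0.87 = 1504 mg

1500 mg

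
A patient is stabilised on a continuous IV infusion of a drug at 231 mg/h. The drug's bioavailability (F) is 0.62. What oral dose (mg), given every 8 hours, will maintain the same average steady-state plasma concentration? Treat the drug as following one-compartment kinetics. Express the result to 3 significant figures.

To maintain the same Css, the systemic dosing rate must be unchanged: F·D/τ = infusion rate.
D = rate × τ / F = 231 × 8 / 0.62 = 2981 mg

2980 mg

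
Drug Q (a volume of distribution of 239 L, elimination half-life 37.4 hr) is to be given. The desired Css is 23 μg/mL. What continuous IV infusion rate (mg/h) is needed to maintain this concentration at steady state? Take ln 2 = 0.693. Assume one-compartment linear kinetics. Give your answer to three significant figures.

102 mg/h

CL = ln 2 · Vd / t½ = 0.693 × 239.0 / 37.4 = 4.429 L/h
Infusion rate = CL × Css = 4.429 × 23 = 101.9 mg/h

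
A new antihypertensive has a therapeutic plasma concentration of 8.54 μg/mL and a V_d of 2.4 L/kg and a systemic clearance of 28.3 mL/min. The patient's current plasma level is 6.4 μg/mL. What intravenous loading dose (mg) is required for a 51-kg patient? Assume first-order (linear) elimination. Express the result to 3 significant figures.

262 mg

Total Vd = 2.4 × 51 = 122.4 L
The loading dose fills Vd to the target concentration; clearance is irrelevant here.
Concentration deficit ΔC = 8.54 − 6.4 = 2.140 mg/L
LD = Vd × ΔC = 122.4 × 2.140 = 261.9 mg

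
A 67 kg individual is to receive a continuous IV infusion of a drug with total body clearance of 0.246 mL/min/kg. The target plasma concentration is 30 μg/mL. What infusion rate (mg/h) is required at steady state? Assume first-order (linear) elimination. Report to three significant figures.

CL = 0.246 mL/min/kg × 67 kg = 16.48 mL/min = 16.48 × 60/1000 = 0.9888 L/h
R₀ = 0.9888 × 30 = 29.66 mg/h

29.7 mg/h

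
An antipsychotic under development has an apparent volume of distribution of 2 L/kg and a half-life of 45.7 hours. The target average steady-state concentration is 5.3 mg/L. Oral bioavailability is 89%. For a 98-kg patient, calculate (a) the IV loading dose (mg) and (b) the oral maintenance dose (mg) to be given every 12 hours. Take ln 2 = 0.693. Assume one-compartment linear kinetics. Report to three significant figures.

Vd(total) = 98 kg × 2 L/kg = 196.0 L
LD = Vd × C = 196.0 × 5.3 = 1039 mg
CL = 0.693 × Vd / t½ = 0.693 × 196.0 / 45.7 = 2.972 L/h
D = CL × Css × τ / F = 2.972 × 5.3 × 12 / 0.89 = 212.4 mg

(a) 1040 mg; (b) 212 mg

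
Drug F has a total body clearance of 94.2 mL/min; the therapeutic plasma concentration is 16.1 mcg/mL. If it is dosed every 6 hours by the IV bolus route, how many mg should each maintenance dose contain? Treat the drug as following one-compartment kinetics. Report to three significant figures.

546 mg

Convert clearance: 94.2 mL/min × 60 min/h ÷ 1000 mL/L = 5.652 L/h
D = CL × Css × τ = 5.652 × 16.1 × 6 = 546.0 mg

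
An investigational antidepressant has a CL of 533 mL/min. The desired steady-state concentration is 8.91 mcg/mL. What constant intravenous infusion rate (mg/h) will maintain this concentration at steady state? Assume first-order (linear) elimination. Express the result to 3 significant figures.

285 mg/h

CL = 533 mL/min × 60/1000 = 31.98 L/h
R₀ = 31.98 × 8.91 = 284.9 mg/h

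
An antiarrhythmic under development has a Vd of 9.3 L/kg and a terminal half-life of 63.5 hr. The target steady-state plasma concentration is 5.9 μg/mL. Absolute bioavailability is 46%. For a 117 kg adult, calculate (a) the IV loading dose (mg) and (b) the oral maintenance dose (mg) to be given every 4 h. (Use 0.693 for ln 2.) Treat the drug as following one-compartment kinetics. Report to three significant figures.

Total Vd = 9.3 × 117 = 1088 L
LD = Vd × C = 1088 × 5.9 = 6419 mg
CL = 0.693 × Vd / t½ = 0.693 × 1088 / 63.5 = 11.87 L/h
D = CL × Css × τ / F = 11.87 × 5.9 × 4 / 0.46 = 609.0 mg

(a) 6420 mg; (b) 609 mg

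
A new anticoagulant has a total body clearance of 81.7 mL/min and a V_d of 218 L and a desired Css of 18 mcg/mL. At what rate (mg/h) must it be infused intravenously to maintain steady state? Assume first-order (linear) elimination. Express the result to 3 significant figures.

88.2 mg/h

CL = 81.7 mL/min × 60/1000 = 4.902 L/h
Vd does not affect the maintenance rate; only clearance governs steady-state input.
Infusion rate = CL · Css = 4.902 L/h × 18 mg/L = 88.24 mg/h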